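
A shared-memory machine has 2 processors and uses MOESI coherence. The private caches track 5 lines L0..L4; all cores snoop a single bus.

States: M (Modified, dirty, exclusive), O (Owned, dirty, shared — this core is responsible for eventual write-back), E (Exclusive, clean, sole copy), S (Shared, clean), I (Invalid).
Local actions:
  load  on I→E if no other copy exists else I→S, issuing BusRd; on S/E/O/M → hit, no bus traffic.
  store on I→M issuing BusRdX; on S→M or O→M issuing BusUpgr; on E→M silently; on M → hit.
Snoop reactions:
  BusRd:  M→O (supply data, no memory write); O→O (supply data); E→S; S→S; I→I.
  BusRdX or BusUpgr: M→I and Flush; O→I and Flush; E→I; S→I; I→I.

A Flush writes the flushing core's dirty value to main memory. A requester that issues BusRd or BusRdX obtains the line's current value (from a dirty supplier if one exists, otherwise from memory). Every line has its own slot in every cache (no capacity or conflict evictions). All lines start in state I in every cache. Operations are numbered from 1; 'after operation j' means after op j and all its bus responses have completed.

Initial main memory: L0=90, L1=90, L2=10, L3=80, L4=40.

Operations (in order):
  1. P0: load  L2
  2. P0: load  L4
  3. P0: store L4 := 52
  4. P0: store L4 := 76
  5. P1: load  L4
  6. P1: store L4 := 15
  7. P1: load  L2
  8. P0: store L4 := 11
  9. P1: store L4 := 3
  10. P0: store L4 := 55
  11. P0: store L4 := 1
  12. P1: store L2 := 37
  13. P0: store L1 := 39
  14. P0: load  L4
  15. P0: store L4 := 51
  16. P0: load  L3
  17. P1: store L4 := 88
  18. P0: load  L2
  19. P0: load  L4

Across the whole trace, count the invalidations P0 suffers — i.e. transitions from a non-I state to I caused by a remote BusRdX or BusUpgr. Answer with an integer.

step 1: P0: load  L2  ⟶  EI  (L2)  txn=BusRd  M[L2]=10
step 2: P0: load  L4  ⟶  EI  (L4)  txn=BusRd  M[L4]=40
step 3: P0: store L4 := 52  ⟶  MI  (L4)  txn=∅  M[L4]=40
step 4: P0: store L4 := 76  ⟶  MI  (L4)  txn=∅  M[L4]=40
step 5: P1: load  L4  ⟶  OS  (L4)  txn=BusRd  M[L4]=40
step 6: P1: store L4 := 15  ⟶  IM  (L4)  txn=BusUpgr+Flush  M[L4]=76
step 7: P1: load  L2  ⟶  SS  (L2)  txn=BusRd  M[L2]=10
step 8: P0: store L4 := 11  ⟶  MI  (L4)  txn=BusRdX+Flush  M[L4]=15
step 9: P1: store L4 := 3  ⟶  IM  (L4)  txn=BusRdX+Flush  M[L4]=11
step 10: P0: store L4 := 55  ⟶  MI  (L4)  txn=BusRdX+Flush  M[L4]=3
step 11: P0: store L4 := 1  ⟶  MI  (L4)  txn=∅  M[L4]=3
step 12: P1: store L2 := 37  ⟶  IM  (L2)  txn=BusUpgr  M[L2]=10
step 13: P0: store L1 := 39  ⟶  MI  (L1)  txn=BusRdX  M[L1]=90
step 14: P0: load  L4  ⟶  MI  (L4)  txn=∅  M[L4]=3
step 15: P0: store L4 := 51  ⟶  MI  (L4)  txn=∅  M[L4]=3
step 16: P0: load  L3  ⟶  EI  (L3)  txn=BusRd  M[L3]=80
step 17: P1: store L4 := 88  ⟶  IM  (L4)  txn=BusRdX+Flush  M[L4]=51
step 18: P0: load  L2  ⟶  SO  (L2)  txn=BusRd  M[L2]=10
step 19: P0: load  L4  ⟶  SO  (L4)  txn=BusRd  M[L4]=51

invalidations = 4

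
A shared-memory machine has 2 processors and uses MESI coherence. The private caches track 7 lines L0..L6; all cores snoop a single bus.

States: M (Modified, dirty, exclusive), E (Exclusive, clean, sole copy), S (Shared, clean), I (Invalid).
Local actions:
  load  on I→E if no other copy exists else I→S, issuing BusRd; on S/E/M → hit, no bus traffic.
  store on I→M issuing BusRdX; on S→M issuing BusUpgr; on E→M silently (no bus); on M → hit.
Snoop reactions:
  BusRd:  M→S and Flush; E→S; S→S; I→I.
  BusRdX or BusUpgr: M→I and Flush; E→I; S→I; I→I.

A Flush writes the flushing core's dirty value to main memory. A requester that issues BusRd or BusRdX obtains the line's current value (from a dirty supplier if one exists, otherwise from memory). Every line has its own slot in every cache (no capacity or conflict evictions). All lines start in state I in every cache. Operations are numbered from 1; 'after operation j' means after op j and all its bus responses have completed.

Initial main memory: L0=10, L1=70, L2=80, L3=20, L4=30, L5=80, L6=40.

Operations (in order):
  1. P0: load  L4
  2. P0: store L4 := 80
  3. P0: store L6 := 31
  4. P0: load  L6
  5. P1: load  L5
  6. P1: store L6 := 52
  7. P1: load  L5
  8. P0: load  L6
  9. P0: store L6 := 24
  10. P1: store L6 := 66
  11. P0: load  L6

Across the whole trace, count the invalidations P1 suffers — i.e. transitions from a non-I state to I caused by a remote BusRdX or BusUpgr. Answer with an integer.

invalidations = 1

step 1: P0: load  L4  ⟶  EI  (L4)  txn=BusRd  M[L4]=30
step 2: P0: store L4 := 80  ⟶  MI  (L4)  txn=∅  M[L4]=30
step 3: P0: store L6 := 31  ⟶  MI  (L6)  txn=BusRdX  M[L6]=40
step 4: P0: load  L6  ⟶  MI  (L6)  txn=∅  M[L6]=40
step 5: P1: load  L5  ⟶  IE  (L5)  txn=BusRd  M[L5]=80
step 6: P1: store L6 := 52  ⟶  IM  (L6)  txn=BusRdX+Flush  M[L6]=31
step 7: P1: load  L5  ⟶  IE  (L5)  txn=∅  M[L5]=80
step 8: P0: load  L6  ⟶  SS  (L6)  txn=BusRd+Flush  M[L6]=52
step 9: P0: store L6 := 24  ⟶  MI  (L6)  txn=BusUpgr  M[L6]=52
step 10: P1: store L6 := 66  ⟶  IM  (L6)  txn=BusRdX+Flush  M[L6]=24
step 11: P0: load  L6  ⟶  SS  (L6)  txn=BusRd+Flush  M[L6]=66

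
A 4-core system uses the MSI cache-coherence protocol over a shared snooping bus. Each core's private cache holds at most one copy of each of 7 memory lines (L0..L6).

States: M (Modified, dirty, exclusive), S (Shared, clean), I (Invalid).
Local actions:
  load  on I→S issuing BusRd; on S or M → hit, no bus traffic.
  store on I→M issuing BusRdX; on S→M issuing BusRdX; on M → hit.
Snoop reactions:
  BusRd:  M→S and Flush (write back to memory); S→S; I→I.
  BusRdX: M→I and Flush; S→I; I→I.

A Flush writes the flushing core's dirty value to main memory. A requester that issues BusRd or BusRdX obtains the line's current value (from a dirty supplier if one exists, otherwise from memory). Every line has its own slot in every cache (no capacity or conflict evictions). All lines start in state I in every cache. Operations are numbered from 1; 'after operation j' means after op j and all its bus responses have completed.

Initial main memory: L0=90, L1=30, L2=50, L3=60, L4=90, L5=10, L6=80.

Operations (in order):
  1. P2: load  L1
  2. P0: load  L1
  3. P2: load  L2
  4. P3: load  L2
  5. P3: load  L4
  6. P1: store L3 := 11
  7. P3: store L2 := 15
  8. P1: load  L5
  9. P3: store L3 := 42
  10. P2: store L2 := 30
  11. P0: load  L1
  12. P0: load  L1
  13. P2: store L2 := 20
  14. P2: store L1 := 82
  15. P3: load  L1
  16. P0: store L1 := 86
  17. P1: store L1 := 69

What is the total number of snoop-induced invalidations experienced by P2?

invalidations = 2

  op1 P2: load  L1 → I/I/S/I on L1; bus BusRd; mem=30
  op2 P0: load  L1 → S/I/S/I on L1; bus BusRd; mem=30
  op3 P2: load  L2 → I/I/S/I on L2; bus BusRd; mem=50
  op4 P3: load  L2 → I/I/S/S on L2; bus BusRd; mem=50
  op5 P3: load  L4 → I/I/I/S on L4; bus BusRd; mem=90
  op6 P1: store L3 := 11 → I/M/I/I on L3; bus BusRdX; mem=60
  op7 P3: store L2 := 15 → I/I/I/M on L2; bus BusRdX; mem=50
  op8 P1: load  L5 → I/S/I/I on L5; bus BusRd; mem=10
  op9 P3: store L3 := 42 → I/I/I/M on L3; bus BusRdX Flush; mem=11
  op10 P2: store L2 := 30 → I/I/M/I on L2; bus BusRdX Flush; mem=15
  op11 P0: load  L1 → S/I/S/I on L1; bus (none); mem=30
  op12 P0: load  L1 → S/I/S/I on L1; bus (none); mem=30
  op13 P2: store L2 := 20 → I/I/M/I on L2; bus (none); mem=15
  op14 P2: store L1 := 82 → I/I/M/I on L1; bus BusRdX; mem=30
  op15 P3: load  L1 → I/I/S/S on L1; bus BusRd Flush; mem=82
  op16 P0: store L1 := 86 → M/I/I/I on L1; bus BusRdX; mem=82
  op17 P1: store L1 := 69 → I/M/I/I on L1; bus BusRdX Flush; mem=86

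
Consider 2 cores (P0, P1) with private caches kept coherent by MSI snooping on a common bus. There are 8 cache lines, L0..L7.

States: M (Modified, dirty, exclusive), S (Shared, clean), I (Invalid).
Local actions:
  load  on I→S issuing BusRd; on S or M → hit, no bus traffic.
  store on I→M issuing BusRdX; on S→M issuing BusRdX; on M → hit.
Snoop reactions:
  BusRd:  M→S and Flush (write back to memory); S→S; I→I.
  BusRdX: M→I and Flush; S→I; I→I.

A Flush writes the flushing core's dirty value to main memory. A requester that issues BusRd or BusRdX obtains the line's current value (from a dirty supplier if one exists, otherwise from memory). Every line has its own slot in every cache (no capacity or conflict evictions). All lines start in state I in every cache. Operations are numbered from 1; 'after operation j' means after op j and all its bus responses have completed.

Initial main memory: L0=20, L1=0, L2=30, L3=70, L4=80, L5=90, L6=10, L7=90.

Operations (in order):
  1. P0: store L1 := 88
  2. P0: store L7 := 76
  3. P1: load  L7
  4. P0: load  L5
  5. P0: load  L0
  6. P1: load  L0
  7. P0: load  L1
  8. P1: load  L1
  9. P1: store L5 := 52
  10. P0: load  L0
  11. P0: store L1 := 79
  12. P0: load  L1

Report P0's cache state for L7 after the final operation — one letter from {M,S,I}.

state = S

1. P0: store L1 := 88  bus=[BusRdX]  L1: P0=M P1=I  mem[L1]=0
2. P0: store L7 := 76  bus=[BusRdX]  L7: P0=M P1=I  mem[L7]=90
3. P1: load  L7  bus=[BusRd,Flush]  L7: P0=S P1=S  mem[L7]=76
4. P0: load  L5  bus=[BusRd]  L5: P0=S P1=I  mem[L5]=90
5. P0: load  L0  bus=[BusRd]  L0: P0=S P1=I  mem[L0]=20
6. P1: load  L0  bus=[BusRd]  L0: P0=S P1=S  mem[L0]=20
7. P0: load  L1  bus=[-]  L1: P0=M P1=I  mem[L1]=0
8. P1: load  L1  bus=[BusRd,Flush]  L1: P0=S P1=S  mem[L1]=88
9. P1: store L5 := 52  bus=[BusRdX]  L5: P0=I P1=M  mem[L5]=90
10. P0: load  L0  bus=[-]  L0: P0=S P1=S  mem[L0]=20
11. P0: store L1 := 79  bus=[BusRdX]  L1: P0=M P1=I  mem[L1]=88
12. P0: load  L1  bus=[-]  L1: P0=M P1=I  mem[L1]=88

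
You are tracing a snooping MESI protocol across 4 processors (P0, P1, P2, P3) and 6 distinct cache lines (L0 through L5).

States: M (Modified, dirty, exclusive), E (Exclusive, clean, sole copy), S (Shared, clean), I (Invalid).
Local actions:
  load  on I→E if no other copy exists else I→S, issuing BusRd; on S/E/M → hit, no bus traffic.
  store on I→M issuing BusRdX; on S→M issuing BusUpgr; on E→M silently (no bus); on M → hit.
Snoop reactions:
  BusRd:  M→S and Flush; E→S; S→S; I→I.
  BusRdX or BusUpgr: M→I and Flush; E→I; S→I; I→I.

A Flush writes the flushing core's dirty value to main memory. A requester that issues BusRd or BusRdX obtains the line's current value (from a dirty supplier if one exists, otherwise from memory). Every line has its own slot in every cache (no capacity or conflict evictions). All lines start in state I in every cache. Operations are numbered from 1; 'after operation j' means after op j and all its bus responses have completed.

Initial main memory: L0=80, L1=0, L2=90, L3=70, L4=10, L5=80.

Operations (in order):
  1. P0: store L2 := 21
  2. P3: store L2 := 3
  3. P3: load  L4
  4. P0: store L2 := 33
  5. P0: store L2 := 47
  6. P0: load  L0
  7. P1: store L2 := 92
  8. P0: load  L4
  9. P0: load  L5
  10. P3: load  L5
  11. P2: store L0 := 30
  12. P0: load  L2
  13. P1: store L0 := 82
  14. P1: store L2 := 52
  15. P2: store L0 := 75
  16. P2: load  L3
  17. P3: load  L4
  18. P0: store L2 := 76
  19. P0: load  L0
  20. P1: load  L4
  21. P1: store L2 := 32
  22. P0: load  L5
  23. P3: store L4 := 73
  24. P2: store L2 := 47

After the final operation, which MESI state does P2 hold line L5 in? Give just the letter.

1. P0: store L2 := 21  bus=[BusRdX]  L2: P0=M P1=I P2=I P3=I  mem[L2]=90
2. P3: store L2 := 3  bus=[BusRdX,Flush]  L2: P0=I P1=I P2=I P3=M  mem[L2]=21
3. P3: load  L4  bus=[BusRd]  L4: P0=I P1=I P2=I P3=E  mem[L4]=10
4. P0: store L2 := 33  bus=[BusRdX,Flush]  L2: P0=M P1=I P2=I P3=I  mem[L2]=3
5. P0: store L2 := 47  bus=[-]  L2: P0=M P1=I P2=I P3=I  mem[L2]=3
6. P0: load  L0  bus=[BusRd]  L0: P0=E P1=I P2=I P3=I  mem[L0]=80
7. P1: store L2 := 92  bus=[BusRdX,Flush]  L2: P0=I P1=M P2=I P3=I  mem[L2]=47
8. P0: load  L4  bus=[BusRd]  L4: P0=S P1=I P2=I P3=S  mem[L4]=10
9. P0: load  L5  bus=[BusRd]  L5: P0=E P1=I P2=I P3=I  mem[L5]=80
10. P3: load  L5  bus=[BusRd]  L5: P0=S P1=I P2=I P3=S  mem[L5]=80
11. P2: store L0 := 30  bus=[BusRdX]  L0: P0=I P1=I P2=M P3=I  mem[L0]=80
12. P0: load  L2  bus=[BusRd,Flush]  L2: P0=S P1=S P2=I P3=I  mem[L2]=92
13. P1: store L0 := 82  bus=[BusRdX,Flush]  L0: P0=I P1=M P2=I P3=I  mem[L0]=30
14. P1: store L2 := 52  bus=[BusUpgr]  L2: P0=I P1=M P2=I P3=I  mem[L2]=92
15. P2: store L0 := 75  bus=[BusRdX,Flush]  L0: P0=I P1=I P2=M P3=I  mem[L0]=82
16. P2: load  L3  bus=[BusRd]  L3: P0=I P1=I P2=E P3=I  mem[L3]=70
17. P3: load  L4  bus=[-]  L4: P0=S P1=I P2=I P3=S  mem[L4]=10
18. P0: store L2 := 76  bus=[BusRdX,Flush]  L2: P0=M P1=I P2=I P3=I  mem[L2]=52
19. P0: load  L0  bus=[BusRd,Flush]  L0: P0=S P1=I P2=S P3=I  mem[L0]=75
20. P1: load  L4  bus=[BusRd]  L4: P0=S P1=S P2=I P3=S  mem[L4]=10
21. P1: store L2 := 32  bus=[BusRdX,Flush]  L2: P0=I P1=M P2=I P3=I  mem[L2]=76
22. P0: load  L5  bus=[-]  L5: P0=S P1=I P2=I P3=S  mem[L5]=80
23. P3: store L4 := 73  bus=[BusUpgr]  L4: P0=I P1=I P2=I P3=M  mem[L4]=10
24. P2: store L2 := 47  bus=[BusRdX,Flush]  L2: P0=I P1=I P2=M P3=I  mem[L2]=32

state = I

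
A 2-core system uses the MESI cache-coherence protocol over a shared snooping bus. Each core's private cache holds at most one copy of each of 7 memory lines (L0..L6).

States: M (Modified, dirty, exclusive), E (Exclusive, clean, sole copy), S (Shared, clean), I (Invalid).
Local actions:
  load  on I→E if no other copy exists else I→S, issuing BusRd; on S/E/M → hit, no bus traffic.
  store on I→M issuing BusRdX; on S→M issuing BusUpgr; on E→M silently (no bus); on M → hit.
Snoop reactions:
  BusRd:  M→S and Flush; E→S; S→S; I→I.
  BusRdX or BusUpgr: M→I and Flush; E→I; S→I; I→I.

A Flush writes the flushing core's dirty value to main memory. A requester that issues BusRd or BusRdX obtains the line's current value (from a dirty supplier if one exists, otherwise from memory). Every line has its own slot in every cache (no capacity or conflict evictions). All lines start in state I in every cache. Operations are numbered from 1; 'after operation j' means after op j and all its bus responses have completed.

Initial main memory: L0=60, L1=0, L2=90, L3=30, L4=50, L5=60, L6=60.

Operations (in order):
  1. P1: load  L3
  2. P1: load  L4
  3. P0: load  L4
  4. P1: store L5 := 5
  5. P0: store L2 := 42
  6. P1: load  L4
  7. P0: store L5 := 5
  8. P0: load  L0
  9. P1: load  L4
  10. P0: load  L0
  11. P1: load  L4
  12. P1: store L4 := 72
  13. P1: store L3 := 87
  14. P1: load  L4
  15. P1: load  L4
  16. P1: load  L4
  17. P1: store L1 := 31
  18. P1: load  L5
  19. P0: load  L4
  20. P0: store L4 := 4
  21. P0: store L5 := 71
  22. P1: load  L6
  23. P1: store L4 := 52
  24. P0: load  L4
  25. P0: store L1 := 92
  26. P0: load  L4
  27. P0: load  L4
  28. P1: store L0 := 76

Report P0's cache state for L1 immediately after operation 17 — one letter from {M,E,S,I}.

state = I

[1] P1: load  L3 | P0:I, P1:E(30) | bus: BusRd
[2] P1: load  L4 | P0:I, P1:E(50) | bus: BusRd
[3] P0: load  L4 | P0:S(50), P1:S(50) | bus: BusRd
[4] P1: store L5 := 5 | P0:I, P1:M(5) | bus: BusRdX
[5] P0: store L2 := 42 | P0:M(42), P1:I | bus: BusRdX
[6] P1: load  L4 | P0:S(50), P1:S(50) | bus: none
[7] P0: store L5 := 5 | P0:M(5), P1:I | bus: BusRdX,Flush
[8] P0: load  L0 | P0:E(60), P1:I | bus: BusRd
[9] P1: load  L4 | P0:S(50), P1:S(50) | bus: none
[10] P0: load  L0 | P0:E(60), P1:I | bus: none
[11] P1: load  L4 | P0:S(50), P1:S(50) | bus: none
[12] P1: store L4 := 72 | P0:I, P1:M(72) | bus: BusUpgr
[13] P1: store L3 := 87 | P0:I, P1:M(87) | bus: none
[14] P1: load  L4 | P0:I, P1:M(72) | bus: none
[15] P1: load  L4 | P0:I, P1:M(72) | bus: none
[16] P1: load  L4 | P0:I, P1:M(72) | bus: none
[17] P1: store L1 := 31 | P0:I, P1:M(31) | bus: BusRdX
[18] P1: load  L5 | P0:S(5), P1:S(5) | bus: BusRd,Flush
[19] P0: load  L4 | P0:S(72), P1:S(72) | bus: BusRd,Flush
[20] P0: store L4 := 4 | P0:M(4), P1:I | bus: BusUpgr
[21] P0: store L5 := 71 | P0:M(71), P1:I | bus: BusUpgr
[22] P1: load  L6 | P0:I, P1:E(60) | bus: BusRd
[23] P1: store L4 := 52 | P0:I, P1:M(52) | bus: BusRdX,Flush
[24] P0: load  L4 | P0:S(52), P1:S(52) | bus: BusRd,Flush
[25] P0: store L1 := 92 | P0:M(92), P1:I | bus: BusRdX,Flush
[26] P0: load  L4 | P0:S(52), P1:S(52) | bus: none
[27] P0: load  L4 | P0:S(52), P1:S(52) | bus: none
[28] P1: store L0 := 76 | P0:I, P1:M(76) | bus: BusRdX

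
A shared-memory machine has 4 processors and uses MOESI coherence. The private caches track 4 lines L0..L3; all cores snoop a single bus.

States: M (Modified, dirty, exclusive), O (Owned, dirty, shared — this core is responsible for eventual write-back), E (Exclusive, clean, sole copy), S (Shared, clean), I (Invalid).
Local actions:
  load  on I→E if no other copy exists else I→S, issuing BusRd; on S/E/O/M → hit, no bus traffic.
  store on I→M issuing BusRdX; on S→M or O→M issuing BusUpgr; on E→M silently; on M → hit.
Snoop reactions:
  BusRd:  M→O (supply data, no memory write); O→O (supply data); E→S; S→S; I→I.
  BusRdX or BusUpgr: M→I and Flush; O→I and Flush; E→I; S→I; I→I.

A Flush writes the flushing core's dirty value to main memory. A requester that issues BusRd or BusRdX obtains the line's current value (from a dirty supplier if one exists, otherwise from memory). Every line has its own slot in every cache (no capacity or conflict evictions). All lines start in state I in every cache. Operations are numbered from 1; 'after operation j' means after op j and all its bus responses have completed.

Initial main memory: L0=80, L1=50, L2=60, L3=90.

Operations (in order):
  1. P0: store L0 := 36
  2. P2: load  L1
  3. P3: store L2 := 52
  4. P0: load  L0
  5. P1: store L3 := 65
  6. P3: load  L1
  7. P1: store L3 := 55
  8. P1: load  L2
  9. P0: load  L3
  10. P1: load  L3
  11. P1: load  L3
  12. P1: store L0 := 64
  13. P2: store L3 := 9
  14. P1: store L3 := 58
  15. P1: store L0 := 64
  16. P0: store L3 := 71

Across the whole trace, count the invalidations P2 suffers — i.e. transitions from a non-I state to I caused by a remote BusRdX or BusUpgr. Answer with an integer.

invalidations = 1

step 1: P0: store L0 := 36  ⟶  MIII  (L0)  txn=BusRdX  M[L0]=80
step 2: P2: load  L1  ⟶  IIEI  (L1)  txn=BusRd  M[L1]=50
step 3: P3: store L2 := 52  ⟶  IIIM  (L2)  txn=BusRdX  M[L2]=60
step 4: P0: load  L0  ⟶  MIII  (L0)  txn=∅  M[L0]=80
step 5: P1: store L3 := 65  ⟶  IMII  (L3)  txn=BusRdX  M[L3]=90
step 6: P3: load  L1  ⟶  IISS  (L1)  txn=BusRd  M[L1]=50
step 7: P1: store L3 := 55  ⟶  IMII  (L3)  txn=∅  M[L3]=90
step 8: P1: load  L2  ⟶  ISIO  (L2)  txn=BusRd  M[L2]=60
step 9: P0: load  L3  ⟶  SOII  (L3)  txn=BusRd  M[L3]=90
step 10: P1: load  L3  ⟶  SOII  (L3)  txn=∅  M[L3]=90
step 11: P1: load  L3  ⟶  SOII  (L3)  txn=∅  M[L3]=90
step 12: P1: store L0 := 64  ⟶  IMII  (L0)  txn=BusRdX+Flush  M[L0]=36
step 13: P2: store L3 := 9  ⟶  IIMI  (L3)  txn=BusRdX+Flush  M[L3]=55
step 14: P1: store L3 := 58  ⟶  IMII  (L3)  txn=BusRdX+Flush  M[L3]=9
step 15: P1: store L0 := 64  ⟶  IMII  (L0)  txn=∅  M[L0]=36
step 16: P0: store L3 := 71  ⟶  MIII  (L3)  txn=BusRdX+Flush  M[L3]=58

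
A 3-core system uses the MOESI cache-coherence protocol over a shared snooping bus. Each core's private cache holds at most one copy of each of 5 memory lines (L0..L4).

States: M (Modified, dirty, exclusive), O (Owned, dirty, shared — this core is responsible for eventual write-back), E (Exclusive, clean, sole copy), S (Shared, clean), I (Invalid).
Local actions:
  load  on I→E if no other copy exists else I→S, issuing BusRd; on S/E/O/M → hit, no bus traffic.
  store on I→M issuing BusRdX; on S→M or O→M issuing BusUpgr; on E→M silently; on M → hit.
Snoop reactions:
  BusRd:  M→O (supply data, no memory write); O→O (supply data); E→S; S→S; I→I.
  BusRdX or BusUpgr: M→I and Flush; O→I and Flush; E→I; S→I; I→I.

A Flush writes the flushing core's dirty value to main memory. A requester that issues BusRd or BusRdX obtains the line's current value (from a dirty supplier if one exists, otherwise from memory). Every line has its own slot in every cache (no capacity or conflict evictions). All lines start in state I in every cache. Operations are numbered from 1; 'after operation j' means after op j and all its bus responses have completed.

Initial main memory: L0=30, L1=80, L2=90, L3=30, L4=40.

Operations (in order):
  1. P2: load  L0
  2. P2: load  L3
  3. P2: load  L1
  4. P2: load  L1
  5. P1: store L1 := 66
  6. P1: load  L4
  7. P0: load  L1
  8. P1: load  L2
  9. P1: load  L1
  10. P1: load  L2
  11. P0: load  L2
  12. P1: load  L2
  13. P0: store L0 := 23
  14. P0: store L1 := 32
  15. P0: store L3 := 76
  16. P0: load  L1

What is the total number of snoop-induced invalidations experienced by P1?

invalidations = 1

1. P2: load  L0  bus=[BusRd]  L0: P0=I P1=I P2=E  mem[L0]=30
2. P2: load  L3  bus=[BusRd]  L3: P0=I P1=I P2=E  mem[L3]=30
3. P2: load  L1  bus=[BusRd]  L1: P0=I P1=I P2=E  mem[L1]=80
4. P2: load  L1  bus=[-]  L1: P0=I P1=I P2=E  mem[L1]=80
5. P1: store L1 := 66  bus=[BusRdX]  L1: P0=I P1=M P2=I  mem[L1]=80
6. P1: load  L4  bus=[BusRd]  L4: P0=I P1=E P2=I  mem[L4]=40
7. P0: load  L1  bus=[BusRd]  L1: P0=S P1=O P2=I  mem[L1]=80
8. P1: load  L2  bus=[BusRd]  L2: P0=I P1=E P2=I  mem[L2]=90
9. P1: load  L1  bus=[-]  L1: P0=S P1=O P2=I  mem[L1]=80
10. P1: load  L2  bus=[-]  L2: P0=I P1=E P2=I  mem[L2]=90
11. P0: load  L2  bus=[BusRd]  L2: P0=S P1=S P2=I  mem[L2]=90
12. P1: load  L2  bus=[-]  L2: P0=S P1=S P2=I  mem[L2]=90
13. P0: store L0 := 23  bus=[BusRdX]  L0: P0=M P1=I P2=I  mem[L0]=30
14. P0: store L1 := 32  bus=[BusUpgr,Flush]  L1: P0=M P1=I P2=I  mem[L1]=66
15. P0: store L3 := 76  bus=[BusRdX]  L3: P0=M P1=I P2=I  mem[L3]=30
16. P0: load  L1  bus=[-]  L1: P0=M P1=I P2=I  mem[L1]=66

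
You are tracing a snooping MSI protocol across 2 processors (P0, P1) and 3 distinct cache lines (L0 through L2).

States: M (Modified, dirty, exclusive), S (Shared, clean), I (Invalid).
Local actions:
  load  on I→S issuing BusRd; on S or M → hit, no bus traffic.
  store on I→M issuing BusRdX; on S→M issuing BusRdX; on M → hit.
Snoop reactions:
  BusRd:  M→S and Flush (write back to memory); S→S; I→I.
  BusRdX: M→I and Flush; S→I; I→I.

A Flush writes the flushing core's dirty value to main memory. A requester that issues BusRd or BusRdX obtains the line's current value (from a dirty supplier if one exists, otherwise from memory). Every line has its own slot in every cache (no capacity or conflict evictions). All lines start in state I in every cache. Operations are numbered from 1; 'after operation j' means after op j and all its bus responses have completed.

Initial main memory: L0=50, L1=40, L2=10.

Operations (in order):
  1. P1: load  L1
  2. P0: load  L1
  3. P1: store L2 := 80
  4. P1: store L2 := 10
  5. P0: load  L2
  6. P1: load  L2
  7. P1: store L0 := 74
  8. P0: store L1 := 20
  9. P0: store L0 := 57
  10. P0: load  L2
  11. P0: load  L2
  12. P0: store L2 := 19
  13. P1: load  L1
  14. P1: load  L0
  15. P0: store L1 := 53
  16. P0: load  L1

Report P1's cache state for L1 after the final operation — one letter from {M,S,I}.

  op1 P1: load  L1 → I/S on L1; bus BusRd; mem=40
  op2 P0: load  L1 → S/S on L1; bus BusRd; mem=40
  op3 P1: store L2 := 80 → I/M on L2; bus BusRdX; mem=10
  op4 P1: store L2 := 10 → I/M on L2; bus (none); mem=10
  op5 P0: load  L2 → S/S on L2; bus BusRd Flush; mem=10
  op6 P1: load  L2 → S/S on L2; bus (none); mem=10
  op7 P1: store L0 := 74 → I/M on L0; bus BusRdX; mem=50
  op8 P0: store L1 := 20 → M/I on L1; bus BusRdX; mem=40
  op9 P0: store L0 := 57 → M/I on L0; bus BusRdX Flush; mem=74
  op10 P0: load  L2 → S/S on L2; bus (none); mem=10
  op11 P0: load  L2 → S/S on L2; bus (none); mem=10
  op12 P0: store L2 := 19 → M/I on L2; bus BusRdX; mem=10
  op13 P1: load  L1 → S/S on L1; bus BusRd Flush; mem=20
  op14 P1: load  L0 → S/S on L0; bus BusRd Flush; mem=57
  op15 P0: store L1 := 53 → M/I on L1; bus BusRdX; mem=20
  op16 P0: load  L1 → M/I on L1; bus (none); mem=20

state = I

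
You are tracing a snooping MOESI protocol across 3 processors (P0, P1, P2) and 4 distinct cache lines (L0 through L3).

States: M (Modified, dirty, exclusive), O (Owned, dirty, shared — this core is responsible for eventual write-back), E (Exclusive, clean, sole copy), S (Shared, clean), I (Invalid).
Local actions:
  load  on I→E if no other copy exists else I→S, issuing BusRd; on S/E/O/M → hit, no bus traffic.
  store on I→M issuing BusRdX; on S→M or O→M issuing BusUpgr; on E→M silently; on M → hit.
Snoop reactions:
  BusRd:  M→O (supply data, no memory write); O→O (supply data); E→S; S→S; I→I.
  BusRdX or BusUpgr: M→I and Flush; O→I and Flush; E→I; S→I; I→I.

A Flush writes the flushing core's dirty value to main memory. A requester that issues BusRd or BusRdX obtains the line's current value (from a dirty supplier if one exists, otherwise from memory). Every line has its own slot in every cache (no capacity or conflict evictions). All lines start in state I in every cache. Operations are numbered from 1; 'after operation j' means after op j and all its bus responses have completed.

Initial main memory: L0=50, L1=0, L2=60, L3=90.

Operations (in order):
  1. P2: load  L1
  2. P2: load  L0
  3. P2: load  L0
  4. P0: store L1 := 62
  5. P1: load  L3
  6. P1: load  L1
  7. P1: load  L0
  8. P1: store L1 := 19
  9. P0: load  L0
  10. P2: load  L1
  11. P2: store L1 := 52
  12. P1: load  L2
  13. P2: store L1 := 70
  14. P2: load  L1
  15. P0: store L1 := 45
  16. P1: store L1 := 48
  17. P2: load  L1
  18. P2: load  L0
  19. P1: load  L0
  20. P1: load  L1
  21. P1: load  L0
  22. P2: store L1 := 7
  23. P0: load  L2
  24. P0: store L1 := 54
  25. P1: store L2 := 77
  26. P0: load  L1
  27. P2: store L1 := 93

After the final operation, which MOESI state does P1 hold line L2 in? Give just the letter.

state = M

step 1: P2: load  L1  ⟶  IIE  (L1)  txn=BusRd  M[L1]=0
step 2: P2: load  L0  ⟶  IIE  (L0)  txn=BusRd  M[L0]=50
step 3: P2: load  L0  ⟶  IIE  (L0)  txn=∅  M[L0]=50
step 4: P0: store L1 := 62  ⟶  MII  (L1)  txn=BusRdX  M[L1]=0
step 5: P1: load  L3  ⟶  IEI  (L3)  txn=BusRd  M[L3]=90
step 6: P1: load  L1  ⟶  OSI  (L1)  txn=BusRd  M[L1]=0
step 7: P1: load  L0  ⟶  ISS  (L0)  txn=BusRd  M[L0]=50
step 8: P1: store L1 := 19  ⟶  IMI  (L1)  txn=BusUpgr+Flush  M[L1]=62
step 9: P0: load  L0  ⟶  SSS  (L0)  txn=BusRd  M[L0]=50
step 10: P2: load  L1  ⟶  IOS  (L1)  txn=BusRd  M[L1]=62
step 11: P2: store L1 := 52  ⟶  IIM  (L1)  txn=BusUpgr+Flush  M[L1]=19
step 12: P1: load  L2  ⟶  IEI  (L2)  txn=BusRd  M[L2]=60
step 13: P2: store L1 := 70  ⟶  IIM  (L1)  txn=∅  M[L1]=19
step 14: P2: load  L1  ⟶  IIM  (L1)  txn=∅  M[L1]=19
step 15: P0: store L1 := 45  ⟶  MII  (L1)  txn=BusRdX+Flush  M[L1]=70
step 16: P1: store L1 := 48  ⟶  IMI  (L1)  txn=BusRdX+Flush  M[L1]=45
step 17: P2: load  L1  ⟶  IOS  (L1)  txn=BusRd  M[L1]=45
step 18: P2: load  L0  ⟶  SSS  (L0)  txn=∅  M[L0]=50
step 19: P1: load  L0  ⟶  SSS  (L0)  txn=∅  M[L0]=50
step 20: P1: load  L1  ⟶  IOS  (L1)  txn=∅  M[L1]=45
step 21: P1: load  L0  ⟶  SSS  (L0)  txn=∅  M[L0]=50
step 22: P2: store L1 := 7  ⟶  IIM  (L1)  txn=BusUpgr+Flush  M[L1]=48
step 23: P0: load  L2  ⟶  SSI  (L2)  txn=BusRd  M[L2]=60
step 24: P0: store L1 := 54  ⟶  MII  (L1)  txn=BusRdX+Flush  M[L1]=7
step 25: P1: store L2 := 77  ⟶  IMI  (L2)  txn=BusUpgr  M[L2]=60
step 26: P0: load  L1  ⟶  MII  (L1)  txn=∅  M[L1]=7
step 27: P2: store L1 := 93  ⟶  IIM  (L1)  txn=BusRdX+Flush  M[L1]=54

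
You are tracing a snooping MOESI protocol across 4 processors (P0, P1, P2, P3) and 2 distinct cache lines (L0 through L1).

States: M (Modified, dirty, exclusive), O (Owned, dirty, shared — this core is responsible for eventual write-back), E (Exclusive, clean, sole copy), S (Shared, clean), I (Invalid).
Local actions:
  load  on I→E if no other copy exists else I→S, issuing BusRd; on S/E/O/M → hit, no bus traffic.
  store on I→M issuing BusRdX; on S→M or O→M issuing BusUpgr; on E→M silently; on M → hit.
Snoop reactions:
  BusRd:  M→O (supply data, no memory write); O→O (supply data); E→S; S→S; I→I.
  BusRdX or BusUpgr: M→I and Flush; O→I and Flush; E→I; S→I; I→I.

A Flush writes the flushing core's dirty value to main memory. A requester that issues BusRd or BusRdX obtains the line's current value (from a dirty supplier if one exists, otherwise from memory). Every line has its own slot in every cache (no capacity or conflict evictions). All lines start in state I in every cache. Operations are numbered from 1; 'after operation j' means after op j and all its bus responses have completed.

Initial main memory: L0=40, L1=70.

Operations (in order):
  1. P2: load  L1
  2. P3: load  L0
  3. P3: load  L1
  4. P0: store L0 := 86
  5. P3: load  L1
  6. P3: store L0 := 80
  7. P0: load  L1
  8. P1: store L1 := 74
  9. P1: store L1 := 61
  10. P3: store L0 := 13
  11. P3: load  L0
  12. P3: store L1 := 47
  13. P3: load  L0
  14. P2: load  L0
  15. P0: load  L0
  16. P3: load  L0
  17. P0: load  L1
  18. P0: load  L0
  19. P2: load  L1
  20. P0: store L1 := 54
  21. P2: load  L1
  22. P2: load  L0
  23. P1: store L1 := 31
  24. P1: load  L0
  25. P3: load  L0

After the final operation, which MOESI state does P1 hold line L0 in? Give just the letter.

  op1 P2: load  L1 → I/I/E/I on L1; bus BusRd; mem=70
  op2 P3: load  L0 → I/I/I/E on L0; bus BusRd; mem=40
  op3 P3: load  L1 → I/I/S/S on L1; bus BusRd; mem=70
  op4 P0: store L0 := 86 → M/I/I/I on L0; bus BusRdX; mem=40
  op5 P3: load  L1 → I/I/S/S on L1; bus (none); mem=70
  op6 P3: store L0 := 80 → I/I/I/M on L0; bus BusRdX Flush; mem=86
  op7 P0: load  L1 → S/I/S/S on L1; bus BusRd; mem=70
  op8 P1: store L1 := 74 → I/M/I/I on L1; bus BusRdX; mem=70
  op9 P1: store L1 := 61 → I/M/I/I on L1; bus (none); mem=70
  op10 P3: store L0 := 13 → I/I/I/M on L0; bus (none); mem=86
  op11 P3: load  L0 → I/I/I/M on L0; bus (none); mem=86
  op12 P3: store L1 := 47 → I/I/I/M on L1; bus BusRdX Flush; mem=61
  op13 P3: load  L0 → I/I/I/M on L0; bus (none); mem=86
  op14 P2: load  L0 → I/I/S/O on L0; bus BusRd; mem=86
  op15 P0: load  L0 → S/I/S/O on L0; bus BusRd; mem=86
  op16 P3: load  L0 → S/I/S/O on L0; bus (none); mem=86
  op17 P0: load  L1 → S/I/I/O on L1; bus BusRd; mem=61
  op18 P0: load  L0 → S/I/S/O on L0; bus (none); mem=86
  op19 P2: load  L1 → S/I/S/O on L1; bus BusRd; mem=61
  op20 P0: store L1 := 54 → M/I/I/I on L1; bus BusUpgr Flush; mem=47
  op21 P2: load  L1 → O/I/S/I on L1; bus BusRd; mem=47
  op22 P2: load  L0 → S/I/S/O on L0; bus (none); mem=86
  op23 P1: store L1 := 31 → I/M/I/I on L1; bus BusRdX Flush; mem=54
  op24 P1: load  L0 → S/S/S/O on L0; bus BusRd; mem=86
  op25 P3: load  L0 → S/S/S/O on L0; bus (none); mem=86

state = S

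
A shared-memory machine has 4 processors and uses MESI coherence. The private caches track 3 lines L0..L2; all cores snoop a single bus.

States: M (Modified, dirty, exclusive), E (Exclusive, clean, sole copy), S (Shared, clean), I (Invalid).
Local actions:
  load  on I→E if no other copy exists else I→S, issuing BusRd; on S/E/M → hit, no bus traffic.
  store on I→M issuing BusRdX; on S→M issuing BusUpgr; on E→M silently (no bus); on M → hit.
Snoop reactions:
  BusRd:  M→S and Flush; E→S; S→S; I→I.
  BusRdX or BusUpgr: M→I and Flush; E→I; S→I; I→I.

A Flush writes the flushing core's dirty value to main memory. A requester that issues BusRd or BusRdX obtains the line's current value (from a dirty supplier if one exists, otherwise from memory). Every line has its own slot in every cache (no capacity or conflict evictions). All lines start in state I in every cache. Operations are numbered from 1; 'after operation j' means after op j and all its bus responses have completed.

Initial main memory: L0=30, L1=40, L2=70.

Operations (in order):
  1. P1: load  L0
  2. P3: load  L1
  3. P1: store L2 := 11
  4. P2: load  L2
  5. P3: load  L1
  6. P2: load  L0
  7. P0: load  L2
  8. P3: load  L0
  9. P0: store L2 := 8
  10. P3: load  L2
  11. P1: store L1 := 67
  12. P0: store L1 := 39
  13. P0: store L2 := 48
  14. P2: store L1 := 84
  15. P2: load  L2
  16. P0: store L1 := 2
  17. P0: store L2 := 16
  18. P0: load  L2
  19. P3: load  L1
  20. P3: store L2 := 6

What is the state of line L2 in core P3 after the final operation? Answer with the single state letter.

state = M

step 1: P1: load  L0  ⟶  IEII  (L0)  txn=BusRd  M[L0]=30
step 2: P3: load  L1  ⟶  IIIE  (L1)  txn=BusRd  M[L1]=40
step 3: P1: store L2 := 11  ⟶  IMII  (L2)  txn=BusRdX  M[L2]=70
step 4: P2: load  L2  ⟶  ISSI  (L2)  txn=BusRd+Flush  M[L2]=11
step 5: P3: load  L1  ⟶  IIIE  (L1)  txn=∅  M[L1]=40
step 6: P2: load  L0  ⟶  ISSI  (L0)  txn=BusRd  M[L0]=30
step 7: P0: load  L2  ⟶  SSSI  (L2)  txn=BusRd  M[L2]=11
step 8: P3: load  L0  ⟶  ISSS  (L0)  txn=BusRd  M[L0]=30
step 9: P0: store L2 := 8  ⟶  MIII  (L2)  txn=BusUpgr  M[L2]=11
step 10: P3: load  L2  ⟶  SIIS  (L2)  txn=BusRd+Flush  M[L2]=8
step 11: P1: store L1 := 67  ⟶  IMII  (L1)  txn=BusRdX  M[L1]=40
step 12: P0: store L1 := 39  ⟶  MIII  (L1)  txn=BusRdX+Flush  M[L1]=67
step 13: P0: store L2 := 48  ⟶  MIII  (L2)  txn=BusUpgr  M[L2]=8
step 14: P2: store L1 := 84  ⟶  IIMI  (L1)  txn=BusRdX+Flush  M[L1]=39
step 15: P2: load  L2  ⟶  SISI  (L2)  txn=BusRd+Flush  M[L2]=48
step 16: P0: store L1 := 2  ⟶  MIII  (L1)  txn=BusRdX+Flush  M[L1]=84
step 17: P0: store L2 := 16  ⟶  MIII  (L2)  txn=BusUpgr  M[L2]=48
step 18: P0: load  L2  ⟶  MIII  (L2)  txn=∅  M[L2]=48
step 19: P3: load  L1  ⟶  SIIS  (L1)  txn=BusRd+Flush  M[L1]=2
step 20: P3: store L2 := 6  ⟶  IIIM  (L2)  txn=BusRdX+Flush  M[L2]=16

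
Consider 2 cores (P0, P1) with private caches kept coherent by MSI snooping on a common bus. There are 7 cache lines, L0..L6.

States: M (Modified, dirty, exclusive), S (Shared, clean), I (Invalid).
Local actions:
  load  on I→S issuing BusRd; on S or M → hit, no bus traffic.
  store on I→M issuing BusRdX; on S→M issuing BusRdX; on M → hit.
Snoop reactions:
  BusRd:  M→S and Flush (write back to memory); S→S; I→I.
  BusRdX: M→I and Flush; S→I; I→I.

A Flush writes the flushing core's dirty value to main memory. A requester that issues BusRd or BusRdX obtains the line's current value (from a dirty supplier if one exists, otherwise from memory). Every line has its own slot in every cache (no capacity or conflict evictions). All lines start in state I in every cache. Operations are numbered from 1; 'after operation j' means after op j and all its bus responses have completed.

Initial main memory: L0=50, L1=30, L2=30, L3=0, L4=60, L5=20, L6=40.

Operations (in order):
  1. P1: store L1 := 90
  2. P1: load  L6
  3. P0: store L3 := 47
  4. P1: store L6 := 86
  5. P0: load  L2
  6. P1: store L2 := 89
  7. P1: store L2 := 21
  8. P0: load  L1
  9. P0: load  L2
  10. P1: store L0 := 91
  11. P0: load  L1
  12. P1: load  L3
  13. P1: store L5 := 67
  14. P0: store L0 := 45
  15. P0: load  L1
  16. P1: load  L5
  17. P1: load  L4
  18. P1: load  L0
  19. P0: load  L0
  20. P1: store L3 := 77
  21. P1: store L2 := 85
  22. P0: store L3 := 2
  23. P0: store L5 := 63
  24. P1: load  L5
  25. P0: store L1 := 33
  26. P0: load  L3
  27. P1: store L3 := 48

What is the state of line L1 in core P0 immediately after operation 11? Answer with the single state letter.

state = S

  op1 P1: store L1 := 90 → I/M on L1; bus BusRdX; mem=30
  op2 P1: load  L6 → I/S on L6; bus BusRd; mem=40
  op3 P0: store L3 := 47 → M/I on L3; bus BusRdX; mem=0
  op4 P1: store L6 := 86 → I/M on L6; bus BusRdX; mem=40
  op5 P0: load  L2 → S/I on L2; bus BusRd; mem=30
  op6 P1: store L2 := 89 → I/M on L2; bus BusRdX; mem=30
  op7 P1: store L2 := 21 → I/M on L2; bus (none); mem=30
  op8 P0: load  L1 → S/S on L1; bus BusRd Flush; mem=90
  op9 P0: load  L2 → S/S on L2; bus BusRd Flush; mem=21
  op10 P1: store L0 := 91 → I/M on L0; bus BusRdX; mem=50
  op11 P0: load  L1 → S/S on L1; bus (none); mem=90
  op12 P1: load  L3 → S/S on L3; bus BusRd Flush; mem=47
  op13 P1: store L5 := 67 → I/M on L5; bus BusRdX; mem=20
  op14 P0: store L0 := 45 → M/I on L0; bus BusRdX Flush; mem=91
  op15 P0: load  L1 → S/S on L1; bus (none); mem=90
  op16 P1: load  L5 → I/M on L5; bus (none); mem=20
  op17 P1: load  L4 → I/S on L4; bus BusRd; mem=60
  op18 P1: load  L0 → S/S on L0; bus BusRd Flush; mem=45
  op19 P0: load  L0 → S/S on L0; bus (none); mem=45
  op20 P1: store L3 := 77 → I/M on L3; bus BusRdX; mem=47
  op21 P1: store L2 := 85 → I/M on L2; bus BusRdX; mem=21
  op22 P0: store L3 := 2 → M/I on L3; bus BusRdX Flush; mem=77
  op23 P0: store L5 := 63 → M/I on L5; bus BusRdX Flush; mem=67
  op24 P1: load  L5 → S/S on L5; bus BusRd Flush; mem=63
  op25 P0: store L1 := 33 → M/I on L1; bus BusRdX; mem=90
  op26 P0: load  L3 → M/I on L3; bus (none); mem=77
  op27 P1: store L3 := 48 → I/M on L3; bus BusRdX Flush; mem=2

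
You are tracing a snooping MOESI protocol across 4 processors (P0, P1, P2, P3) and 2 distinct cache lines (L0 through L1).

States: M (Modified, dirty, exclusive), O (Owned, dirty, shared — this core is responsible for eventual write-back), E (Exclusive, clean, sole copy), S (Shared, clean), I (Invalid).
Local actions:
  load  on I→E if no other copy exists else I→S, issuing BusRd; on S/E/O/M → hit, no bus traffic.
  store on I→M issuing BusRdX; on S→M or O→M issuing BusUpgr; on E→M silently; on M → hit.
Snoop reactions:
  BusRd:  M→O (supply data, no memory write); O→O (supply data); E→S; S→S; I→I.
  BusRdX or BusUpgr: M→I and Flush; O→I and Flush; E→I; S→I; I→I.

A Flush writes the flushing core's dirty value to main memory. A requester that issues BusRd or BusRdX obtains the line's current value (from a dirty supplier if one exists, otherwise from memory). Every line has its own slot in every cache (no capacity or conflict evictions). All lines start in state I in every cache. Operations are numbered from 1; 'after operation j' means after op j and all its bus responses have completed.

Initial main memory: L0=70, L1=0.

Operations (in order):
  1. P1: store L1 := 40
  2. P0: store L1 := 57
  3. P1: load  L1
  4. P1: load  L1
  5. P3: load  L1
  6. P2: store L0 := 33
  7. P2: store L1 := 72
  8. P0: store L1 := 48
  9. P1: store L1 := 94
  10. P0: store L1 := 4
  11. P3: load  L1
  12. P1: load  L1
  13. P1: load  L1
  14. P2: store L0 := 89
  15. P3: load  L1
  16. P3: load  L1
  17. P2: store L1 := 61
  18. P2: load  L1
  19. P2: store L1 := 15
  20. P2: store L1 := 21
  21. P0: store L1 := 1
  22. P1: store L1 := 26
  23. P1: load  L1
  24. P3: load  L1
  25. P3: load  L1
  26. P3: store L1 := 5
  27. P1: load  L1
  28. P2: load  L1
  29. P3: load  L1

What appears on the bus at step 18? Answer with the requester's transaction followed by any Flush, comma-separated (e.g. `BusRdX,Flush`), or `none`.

bus = none

  op1 P1: store L1 := 40 → I/M/I/I on L1; bus BusRdX; mem=0
  op2 P0: store L1 := 57 → M/I/I/I on L1; bus BusRdX Flush; mem=40
  op3 P1: load  L1 → O/S/I/I on L1; bus BusRd; mem=40
  op4 P1: load  L1 → O/S/I/I on L1; bus (none); mem=40
  op5 P3: load  L1 → O/S/I/S on L1; bus BusRd; mem=40
  op6 P2: store L0 := 33 → I/I/M/I on L0; bus BusRdX; mem=70
  op7 P2: store L1 := 72 → I/I/M/I on L1; bus BusRdX Flush; mem=57
  op8 P0: store L1 := 48 → M/I/I/I on L1; bus BusRdX Flush; mem=72
  op9 P1: store L1 := 94 → I/M/I/I on L1; bus BusRdX Flush; mem=48
  op10 P0: store L1 := 4 → M/I/I/I on L1; bus BusRdX Flush; mem=94
  op11 P3: load  L1 → O/I/I/S on L1; bus BusRd; mem=94
  op12 P1: load  L1 → O/S/I/S on L1; bus BusRd; mem=94
  op13 P1: load  L1 → O/S/I/S on L1; bus (none); mem=94
  op14 P2: store L0 := 89 → I/I/M/I on L0; bus (none); mem=70
  op15 P3: load  L1 → O/S/I/S on L1; bus (none); mem=94
  op16 P3: load  L1 → O/S/I/S on L1; bus (none); mem=94
  op17 P2: store L1 := 61 → I/I/M/I on L1; bus BusRdX Flush; mem=4
  op18 P2: load  L1 → I/I/M/I on L1; bus (none); mem=4
  op19 P2: store L1 := 15 → I/I/M/I on L1; bus (none); mem=4
  op20 P2: store L1 := 21 → I/I/M/I on L1; bus (none); mem=4
  op21 P0: store L1 := 1 → M/I/I/I on L1; bus BusRdX Flush; mem=21
  op22 P1: store L1 := 26 → I/M/I/I on L1; bus BusRdX Flush; mem=1
  op23 P1: load  L1 → I/M/I/I on L1; bus (none); mem=1
  op24 P3: load  L1 → I/O/I/S on L1; bus BusRd; mem=1
  op25 P3: load  L1 → I/O/I/S on L1; bus (none); mem=1
  op26 P3: store L1 := 5 → I/I/I/M on L1; bus BusUpgr Flush; mem=26
  op27 P1: load  L1 → I/S/I/O on L1; bus BusRd; mem=26
  op28 P2: load  L1 → I/S/S/O on L1; bus BusRd; mem=26
  op29 P3: load  L1 → I/S/S/O on L1; bus (none); mem=26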